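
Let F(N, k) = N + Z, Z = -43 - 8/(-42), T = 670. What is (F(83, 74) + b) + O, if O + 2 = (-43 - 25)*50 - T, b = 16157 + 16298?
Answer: 596887/21 ≈ 28423.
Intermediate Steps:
b = 32455
Z = -899/21 (Z = -43 - 8*(-1/42) = -43 + 4/21 = -899/21 ≈ -42.810)
F(N, k) = -899/21 + N (F(N, k) = N - 899/21 = -899/21 + N)
O = -4072 (O = -2 + ((-43 - 25)*50 - 1*670) = -2 + (-68*50 - 670) = -2 + (-3400 - 670) = -2 - 4070 = -4072)
(F(83, 74) + b) + O = ((-899/21 + 83) + 32455) - 4072 = (844/21 + 32455) - 4072 = 682399/21 - 4072 = 596887/21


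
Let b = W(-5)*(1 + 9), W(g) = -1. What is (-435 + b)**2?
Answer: 198025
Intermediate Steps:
b = -10 (b = -(1 + 9) = -1*10 = -10)
(-435 + b)**2 = (-435 - 10)**2 = (-445)**2 = 198025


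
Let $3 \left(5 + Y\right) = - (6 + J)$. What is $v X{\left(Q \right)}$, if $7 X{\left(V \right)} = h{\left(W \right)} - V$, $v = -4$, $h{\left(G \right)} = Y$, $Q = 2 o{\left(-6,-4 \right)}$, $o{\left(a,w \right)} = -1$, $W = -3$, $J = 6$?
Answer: $4$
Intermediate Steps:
$Y = -9$ ($Y = -5 + \frac{\left(-1\right) \left(6 + 6\right)}{3} = -5 + \frac{\left(-1\right) 12}{3} = -5 + \frac{1}{3} \left(-12\right) = -5 - 4 = -9$)
$Q = -2$ ($Q = 2 \left(-1\right) = -2$)
$h{\left(G \right)} = -9$
$X{\left(V \right)} = - \frac{9}{7} - \frac{V}{7}$ ($X{\left(V \right)} = \frac{-9 - V}{7} = - \frac{9}{7} - \frac{V}{7}$)
$v X{\left(Q \right)} = - 4 \left(- \frac{9}{7} - - \frac{2}{7}\right) = - 4 \left(- \frac{9}{7} + \frac{2}{7}\right) = \left(-4\right) \left(-1\right) = 4$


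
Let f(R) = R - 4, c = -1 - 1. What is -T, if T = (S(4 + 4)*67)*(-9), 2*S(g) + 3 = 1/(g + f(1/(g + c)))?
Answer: -41607/50 ≈ -832.14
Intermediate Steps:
c = -2
f(R) = -4 + R
S(g) = -3/2 + 1/(2*(-4 + g + 1/(-2 + g))) (S(g) = -3/2 + 1/(2*(g + (-4 + 1/(g - 2)))) = -3/2 + 1/(2*(g + (-4 + 1/(-2 + g)))) = -3/2 + 1/(2*(-4 + g + 1/(-2 + g))))
T = 41607/50 (T = (((-29 - 3*(4 + 4)**2 + 19*(4 + 4))/(2*(9 + (4 + 4)**2 - 6*(4 + 4))))*67)*(-9) = (((-29 - 3*8**2 + 19*8)/(2*(9 + 8**2 - 6*8)))*67)*(-9) = (((-29 - 3*64 + 152)/(2*(9 + 64 - 48)))*67)*(-9) = (((1/2)*(-29 - 192 + 152)/25)*67)*(-9) = (((1/2)*(1/25)*(-69))*67)*(-9) = -69/50*67*(-9) = -4623/50*(-9) = 41607/50 ≈ 832.14)
-T = -1*41607/50 = -41607/50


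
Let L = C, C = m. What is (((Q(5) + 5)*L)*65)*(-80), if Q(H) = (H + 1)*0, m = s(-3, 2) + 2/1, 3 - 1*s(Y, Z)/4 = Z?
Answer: -156000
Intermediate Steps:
s(Y, Z) = 12 - 4*Z
m = 6 (m = (12 - 4*2) + 2/1 = (12 - 8) + 2*1 = 4 + 2 = 6)
Q(H) = 0 (Q(H) = (1 + H)*0 = 0)
C = 6
L = 6
(((Q(5) + 5)*L)*65)*(-80) = (((0 + 5)*6)*65)*(-80) = ((5*6)*65)*(-80) = (30*65)*(-80) = 1950*(-80) = -156000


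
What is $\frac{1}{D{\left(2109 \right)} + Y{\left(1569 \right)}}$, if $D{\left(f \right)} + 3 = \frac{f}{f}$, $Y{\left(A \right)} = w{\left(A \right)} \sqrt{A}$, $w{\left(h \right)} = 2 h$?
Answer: $\frac{1}{7725006016} + \frac{1569 \sqrt{1569}}{7725006016} \approx 8.0453 \cdot 10^{-6}$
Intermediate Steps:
$Y{\left(A \right)} = 2 A^{\frac{3}{2}}$ ($Y{\left(A \right)} = 2 A \sqrt{A} = 2 A^{\frac{3}{2}}$)
$D{\left(f \right)} = -2$ ($D{\left(f \right)} = -3 + \frac{f}{f} = -3 + 1 = -2$)
$\frac{1}{D{\left(2109 \right)} + Y{\left(1569 \right)}} = \frac{1}{-2 + 2 \cdot 1569^{\frac{3}{2}}} = \frac{1}{-2 + 2 \cdot 1569 \sqrt{1569}} = \frac{1}{-2 + 3138 \sqrt{1569}}$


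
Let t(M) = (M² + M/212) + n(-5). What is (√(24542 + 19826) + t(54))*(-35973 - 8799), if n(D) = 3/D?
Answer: -34593018642/265 - 179088*√2773 ≈ -1.3997e+8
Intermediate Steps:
t(M) = -⅗ + M² + M/212 (t(M) = (M² + M/212) + 3/(-5) = (M² + M/212) + 3*(-⅕) = (M² + M/212) - ⅗ = -⅗ + M² + M/212)
(√(24542 + 19826) + t(54))*(-35973 - 8799) = (√(24542 + 19826) + (-⅗ + 54² + (1/212)*54))*(-35973 - 8799) = (√44368 + (-⅗ + 2916 + 27/106))*(-44772) = (4*√2773 + 1545297/530)*(-44772) = (1545297/530 + 4*√2773)*(-44772) = -34593018642/265 - 179088*√2773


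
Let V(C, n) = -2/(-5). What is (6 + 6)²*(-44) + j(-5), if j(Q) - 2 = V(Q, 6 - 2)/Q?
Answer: -158352/25 ≈ -6334.1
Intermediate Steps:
V(C, n) = ⅖ (V(C, n) = -2*(-⅕) = ⅖)
j(Q) = 2 + 2/(5*Q)
(6 + 6)²*(-44) + j(-5) = (6 + 6)²*(-44) + (2 + (⅖)/(-5)) = 12²*(-44) + (2 + (⅖)*(-⅕)) = 144*(-44) + (2 - 2/25) = -6336 + 48/25 = -158352/25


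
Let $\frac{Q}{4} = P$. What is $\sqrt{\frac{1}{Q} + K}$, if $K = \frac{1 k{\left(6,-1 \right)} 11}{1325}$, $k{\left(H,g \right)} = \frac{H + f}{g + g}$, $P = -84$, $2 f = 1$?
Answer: $\frac{i \sqrt{14844081}}{22260} \approx 0.17308 i$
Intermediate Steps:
$f = \frac{1}{2}$ ($f = \frac{1}{2} \cdot 1 = \frac{1}{2} \approx 0.5$)
$Q = -336$ ($Q = 4 \left(-84\right) = -336$)
$k{\left(H,g \right)} = \frac{\frac{1}{2} + H}{2 g}$ ($k{\left(H,g \right)} = \frac{H + \frac{1}{2}}{g + g} = \frac{\frac{1}{2} + H}{2 g}$)
$K = - \frac{143}{5300}$ ($K = \frac{1 \frac{1 + 2 \cdot 6}{4 \left(-1\right)} 11}{1325} = 1 \cdot \frac{1}{4} \left(-1\right) \left(1 + 12\right) 11 \cdot \frac{1}{1325} = 1 \cdot \frac{1}{4} \left(-1\right) 13 \cdot 11 \cdot \frac{1}{1325} = 1 \left(- \frac{13}{4}\right) 11 \cdot \frac{1}{1325} = \left(- \frac{13}{4}\right) 11 \cdot \frac{1}{1325} = \left(- \frac{143}{4}\right) \frac{1}{1325} = - \frac{143}{5300} \approx -0.026981$)
$\sqrt{\frac{1}{Q} + K} = \sqrt{\frac{1}{-336} - \frac{143}{5300}} = \sqrt{- \frac{1}{336} - \frac{143}{5300}} = \sqrt{- \frac{13337}{445200}} = \frac{i \sqrt{14844081}}{22260}$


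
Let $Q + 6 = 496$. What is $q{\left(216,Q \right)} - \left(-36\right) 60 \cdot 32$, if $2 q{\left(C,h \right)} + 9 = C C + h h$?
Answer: $\frac{424987}{2} \approx 2.1249 \cdot 10^{5}$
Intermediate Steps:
$Q = 490$ ($Q = -6 + 496 = 490$)
$q{\left(C,h \right)} = - \frac{9}{2} + \frac{C^{2}}{2} + \frac{h^{2}}{2}$ ($q{\left(C,h \right)} = - \frac{9}{2} + \frac{C C + h h}{2} = - \frac{9}{2} + \frac{C^{2} + h^{2}}{2} = - \frac{9}{2} + \left(\frac{C^{2}}{2} + \frac{h^{2}}{2}\right) = - \frac{9}{2} + \frac{C^{2}}{2} + \frac{h^{2}}{2}$)
$q{\left(216,Q \right)} - \left(-36\right) 60 \cdot 32 = \left(- \frac{9}{2} + \frac{216^{2}}{2} + \frac{490^{2}}{2}\right) - \left(-36\right) 60 \cdot 32 = \left(- \frac{9}{2} + \frac{1}{2} \cdot 46656 + \frac{1}{2} \cdot 240100\right) - \left(-2160\right) 32 = \left(- \frac{9}{2} + 23328 + 120050\right) - -69120 = \frac{286747}{2} + 69120 = \frac{424987}{2}$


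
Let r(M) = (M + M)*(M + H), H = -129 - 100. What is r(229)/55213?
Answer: 0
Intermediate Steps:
H = -229
r(M) = 2*M*(-229 + M) (r(M) = (M + M)*(M - 229) = (2*M)*(-229 + M) = 2*M*(-229 + M))
r(229)/55213 = (2*229*(-229 + 229))/55213 = (2*229*0)*(1/55213) = 0*(1/55213) = 0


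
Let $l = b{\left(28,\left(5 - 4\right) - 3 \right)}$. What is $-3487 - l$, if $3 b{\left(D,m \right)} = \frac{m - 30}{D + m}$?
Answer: $- \frac{135977}{39} \approx -3486.6$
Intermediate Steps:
$b{\left(D,m \right)} = \frac{-30 + m}{3 \left(D + m\right)}$ ($b{\left(D,m \right)} = \frac{\left(m - 30\right) \frac{1}{D + m}}{3} = \frac{\left(-30 + m\right) \frac{1}{D + m}}{3} = \frac{\frac{1}{D + m} \left(-30 + m\right)}{3} = \frac{-30 + m}{3 \left(D + m\right)}$)
$l = - \frac{16}{39}$ ($l = \frac{-10 + \frac{\left(5 - 4\right) - 3}{3}}{28 + \left(\left(5 - 4\right) - 3\right)} = \frac{-10 + \frac{1 - 3}{3}}{28 + \left(1 - 3\right)} = \frac{-10 + \frac{1}{3} \left(-2\right)}{28 - 2} = \frac{-10 - \frac{2}{3}}{26} = \frac{1}{26} \left(- \frac{32}{3}\right) = - \frac{16}{39} \approx -0.41026$)
$-3487 - l = -3487 - - \frac{16}{39} = -3487 + \frac{16}{39} = - \frac{135977}{39}$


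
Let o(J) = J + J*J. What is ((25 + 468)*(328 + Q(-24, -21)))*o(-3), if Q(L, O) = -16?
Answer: 922896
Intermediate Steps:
o(J) = J + J²
((25 + 468)*(328 + Q(-24, -21)))*o(-3) = ((25 + 468)*(328 - 16))*(-3*(1 - 3)) = (493*312)*(-3*(-2)) = 153816*6 = 922896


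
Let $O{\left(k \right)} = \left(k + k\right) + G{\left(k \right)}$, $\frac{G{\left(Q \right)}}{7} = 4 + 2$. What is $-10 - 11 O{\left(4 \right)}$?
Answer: $-560$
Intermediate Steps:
$G{\left(Q \right)} = 42$ ($G{\left(Q \right)} = 7 \left(4 + 2\right) = 7 \cdot 6 = 42$)
$O{\left(k \right)} = 42 + 2 k$ ($O{\left(k \right)} = \left(k + k\right) + 42 = 2 k + 42 = 42 + 2 k$)
$-10 - 11 O{\left(4 \right)} = -10 - 11 \left(42 + 2 \cdot 4\right) = -10 - 11 \left(42 + 8\right) = -10 - 550 = -560$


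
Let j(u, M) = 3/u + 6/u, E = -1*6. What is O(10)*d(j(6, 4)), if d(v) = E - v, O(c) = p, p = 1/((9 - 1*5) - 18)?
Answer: 15/28 ≈ 0.53571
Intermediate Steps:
E = -6
j(u, M) = 9/u
p = -1/14 (p = 1/((9 - 5) - 18) = 1/(4 - 18) = 1/(-14) = -1/14 ≈ -0.071429)
O(c) = -1/14
d(v) = -6 - v
O(10)*d(j(6, 4)) = -(-6 - 9/6)/14 = -(-6 - 1*3/2)/14 = -(-6 - 3/2)/14 = -1/14*(-15/2) = 15/28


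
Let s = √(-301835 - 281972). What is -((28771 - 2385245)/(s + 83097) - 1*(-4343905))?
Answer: (-4343905*√583807 + 360963117311*I)/(√583807 - 83097*I) ≈ -4.3439e+6 - 0.26074*I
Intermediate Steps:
s = I*√583807 (s = √(-583807) = I*√583807 ≈ 764.07*I)
-((28771 - 2385245)/(s + 83097) - 1*(-4343905)) = -((28771 - 2385245)/(I*√583807 + 83097) - 1*(-4343905)) = -(-2356474/(83097 + I*√583807) + 4343905) = -(4343905 - 2356474/(83097 + I*√583807)) = -4343905 + 2356474/(83097 + I*√583807)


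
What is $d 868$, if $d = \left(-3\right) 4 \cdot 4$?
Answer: $-41664$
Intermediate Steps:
$d = -48$ ($d = \left(-12\right) 4 = -48$)
$d 868 = \left(-48\right) 868 = -41664$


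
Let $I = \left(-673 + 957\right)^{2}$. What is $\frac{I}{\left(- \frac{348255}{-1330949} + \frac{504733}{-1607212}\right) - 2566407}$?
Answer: $- \frac{3670907174914624}{116805222951122959} \approx -0.031428$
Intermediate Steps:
$I = 80656$ ($I = 284^{2} = 80656$)
$\frac{I}{\left(- \frac{348255}{-1330949} + \frac{504733}{-1607212}\right) - 2566407} = \frac{80656}{\left(- \frac{348255}{-1330949} + \frac{504733}{-1607212}\right) - 2566407} = \frac{80656}{\left(\left(-348255\right) \left(- \frac{1}{1330949}\right) + 504733 \left(- \frac{1}{1607212}\right)\right) - 2566407} = \frac{80656}{\left(\frac{348255}{1330949} - \frac{10739}{34196}\right) - 2566407} = \frac{80656}{- \frac{2384133331}{45513132004} - 2566407} = \frac{80656}{- \frac{116805222951122959}{45513132004}} = 80656 \left(- \frac{45513132004}{116805222951122959}\right) = - \frac{3670907174914624}{116805222951122959}$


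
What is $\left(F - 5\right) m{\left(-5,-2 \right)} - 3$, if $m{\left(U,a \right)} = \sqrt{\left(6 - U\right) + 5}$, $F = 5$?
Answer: $-3$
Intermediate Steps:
$m{\left(U,a \right)} = \sqrt{11 - U}$
$\left(F - 5\right) m{\left(-5,-2 \right)} - 3 = \left(5 - 5\right) \sqrt{11 - -5} - 3 = 0 \sqrt{11 + 5} - 3 = 0 \sqrt{16} - 3 = 0 \cdot 4 - 3 = 0 - 3 = -3$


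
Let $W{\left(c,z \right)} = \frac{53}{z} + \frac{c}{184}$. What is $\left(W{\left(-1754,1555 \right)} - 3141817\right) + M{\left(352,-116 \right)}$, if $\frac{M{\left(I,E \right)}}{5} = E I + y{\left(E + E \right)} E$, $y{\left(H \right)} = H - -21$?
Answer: $- \frac{461169145679}{143060} \approx -3.2236 \cdot 10^{6}$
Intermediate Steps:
$W{\left(c,z \right)} = \frac{53}{z} + \frac{c}{184}$ ($W{\left(c,z \right)} = \frac{53}{z} + c \frac{1}{184} = \frac{53}{z} + \frac{c}{184}$)
$y{\left(H \right)} = 21 + H$ ($y{\left(H \right)} = H + 21 = 21 + H$)
$M{\left(I,E \right)} = 5 E I + 5 E \left(21 + 2 E\right)$ ($M{\left(I,E \right)} = 5 \left(E I + \left(21 + \left(E + E\right)\right) E\right) = 5 \left(E I + \left(21 + 2 E\right) E\right) = 5 \left(E I + E \left(21 + 2 E\right)\right) = 5 E I + 5 E \left(21 + 2 E\right)$)
$\left(W{\left(-1754,1555 \right)} - 3141817\right) + M{\left(352,-116 \right)} = \left(\left(\frac{53}{1555} + \frac{1}{184} \left(-1754\right)\right) - 3141817\right) + 5 \left(-116\right) \left(21 + 352 + 2 \left(-116\right)\right) = \left(\left(53 \cdot \frac{1}{1555} - \frac{877}{92}\right) - 3141817\right) + 5 \left(-116\right) \left(21 + 352 - 232\right) = \left(\left(\frac{53}{1555} - \frac{877}{92}\right) - 3141817\right) + 5 \left(-116\right) 141 = \left(- \frac{1358859}{143060} - 3141817\right) - 81780 = - \frac{449469698879}{143060} - 81780 = - \frac{461169145679}{143060}$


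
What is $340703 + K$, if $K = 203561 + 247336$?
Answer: $791600$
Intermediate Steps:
$K = 450897$
$340703 + K = 340703 + 450897 = 791600$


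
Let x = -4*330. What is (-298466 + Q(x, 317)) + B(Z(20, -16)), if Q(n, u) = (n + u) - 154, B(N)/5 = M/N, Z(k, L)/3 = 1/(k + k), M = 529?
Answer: -793069/3 ≈ -2.6436e+5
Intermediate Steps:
x = -1320
Z(k, L) = 3/(2*k) (Z(k, L) = 3/(k + k) = 3/((2*k)) = 3*(1/(2*k)) = 3/(2*k))
B(N) = 2645/N (B(N) = 5*(529/N) = 2645/N)
Q(n, u) = -154 + n + u
(-298466 + Q(x, 317)) + B(Z(20, -16)) = (-298466 + (-154 - 1320 + 317)) + 2645/(((3/2)/20)) = (-298466 - 1157) + 2645/(((3/2)*(1/20))) = -299623 + 2645/(3/40) = -299623 + 2645*(40/3) = -299623 + 105800/3 = -793069/3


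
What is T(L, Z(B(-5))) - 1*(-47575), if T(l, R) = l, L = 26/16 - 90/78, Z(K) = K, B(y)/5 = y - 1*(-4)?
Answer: 4947849/104 ≈ 47576.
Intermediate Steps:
B(y) = 20 + 5*y (B(y) = 5*(y - 1*(-4)) = 5*(y + 4) = 5*(4 + y) = 20 + 5*y)
L = 49/104 (L = 26*(1/16) - 90*1/78 = 13/8 - 15/13 = 49/104 ≈ 0.47115)
T(L, Z(B(-5))) - 1*(-47575) = 49/104 - 1*(-47575) = 49/104 + 47575 = 4947849/104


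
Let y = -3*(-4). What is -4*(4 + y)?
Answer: -64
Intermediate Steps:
y = 12
-4*(4 + y) = -4*(4 + 12) = -4*16 = -64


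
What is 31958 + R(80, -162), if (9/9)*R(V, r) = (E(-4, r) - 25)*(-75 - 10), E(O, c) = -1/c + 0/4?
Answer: 5521361/162 ≈ 34083.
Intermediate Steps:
E(O, c) = -1/c (E(O, c) = -1/c + 0*(1/4) = -1/c + 0 = -1/c)
R(V, r) = 2125 + 85/r (R(V, r) = (-1/r - 25)*(-75 - 10) = (-25 - 1/r)*(-85) = 2125 + 85/r)
31958 + R(80, -162) = 31958 + (2125 + 85/(-162)) = 31958 + (2125 + 85*(-1/162)) = 31958 + (2125 - 85/162) = 31958 + 344165/162 = 5521361/162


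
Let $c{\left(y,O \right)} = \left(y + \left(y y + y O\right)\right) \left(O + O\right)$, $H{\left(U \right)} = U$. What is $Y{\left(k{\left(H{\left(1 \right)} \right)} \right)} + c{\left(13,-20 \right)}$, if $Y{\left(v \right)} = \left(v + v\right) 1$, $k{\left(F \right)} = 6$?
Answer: $3132$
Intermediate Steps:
$Y{\left(v \right)} = 2 v$ ($Y{\left(v \right)} = 2 v 1 = 2 v$)
$c{\left(y,O \right)} = 2 O \left(y + y^{2} + O y\right)$ ($c{\left(y,O \right)} = \left(y + \left(y^{2} + O y\right)\right) 2 O = \left(y + y^{2} + O y\right) 2 O = 2 O \left(y + y^{2} + O y\right)$)
$Y{\left(k{\left(H{\left(1 \right)} \right)} \right)} + c{\left(13,-20 \right)} = 2 \cdot 6 + 2 \left(-20\right) 13 \left(1 - 20 + 13\right) = 12 + 2 \left(-20\right) 13 \left(-6\right) = 12 + 3120 = 3132$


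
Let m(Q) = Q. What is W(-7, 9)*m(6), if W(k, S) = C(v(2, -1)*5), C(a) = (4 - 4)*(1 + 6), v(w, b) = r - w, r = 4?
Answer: 0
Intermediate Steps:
v(w, b) = 4 - w
C(a) = 0 (C(a) = 0*7 = 0)
W(k, S) = 0
W(-7, 9)*m(6) = 0*6 = 0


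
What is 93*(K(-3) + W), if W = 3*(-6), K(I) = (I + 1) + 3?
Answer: -1581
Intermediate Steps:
K(I) = 4 + I (K(I) = (1 + I) + 3 = 4 + I)
W = -18
93*(K(-3) + W) = 93*((4 - 3) - 18) = 93*(1 - 18) = 93*(-17) = -1581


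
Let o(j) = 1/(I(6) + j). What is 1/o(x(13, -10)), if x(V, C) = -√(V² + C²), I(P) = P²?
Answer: 36 - √269 ≈ 19.599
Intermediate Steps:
x(V, C) = -√(C² + V²)
o(j) = 1/(36 + j) (o(j) = 1/(6² + j) = 1/(36 + j))
1/o(x(13, -10)) = 1/(1/(36 - √((-10)² + 13²))) = 1/(1/(36 - √(100 + 169))) = 1/(1/(36 - √269)) = 36 - √269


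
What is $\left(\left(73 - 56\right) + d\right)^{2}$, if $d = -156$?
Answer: $19321$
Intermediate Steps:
$\left(\left(73 - 56\right) + d\right)^{2} = \left(\left(73 - 56\right) - 156\right)^{2} = \left(17 - 156\right)^{2} = \left(-139\right)^{2} = 19321$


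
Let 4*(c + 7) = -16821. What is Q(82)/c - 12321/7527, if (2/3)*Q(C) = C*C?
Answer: -170421939/42274141 ≈ -4.0313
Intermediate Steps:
c = -16849/4 (c = -7 + (¼)*(-16821) = -7 - 16821/4 = -16849/4 ≈ -4212.3)
Q(C) = 3*C²/2 (Q(C) = 3*(C*C)/2 = 3*C²/2)
Q(82)/c - 12321/7527 = ((3/2)*82²)/(-16849/4) - 12321/7527 = ((3/2)*6724)*(-4/16849) - 12321*1/7527 = 10086*(-4/16849) - 4107/2509 = -40344/16849 - 4107/2509 = -170421939/42274141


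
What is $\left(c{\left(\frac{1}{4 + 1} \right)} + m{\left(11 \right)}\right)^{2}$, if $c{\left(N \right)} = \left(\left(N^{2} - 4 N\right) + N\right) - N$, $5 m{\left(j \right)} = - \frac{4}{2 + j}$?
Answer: $\frac{71289}{105625} \approx 0.67493$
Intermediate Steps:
$m{\left(j \right)} = - \frac{4}{5 \left(2 + j\right)}$ ($m{\left(j \right)} = \frac{\left(-4\right) \frac{1}{2 + j}}{5} = - \frac{4}{5 \left(2 + j\right)}$)
$c{\left(N \right)} = N^{2} - 4 N$ ($c{\left(N \right)} = \left(N^{2} - 3 N\right) - N = N^{2} - 4 N$)
$\left(c{\left(\frac{1}{4 + 1} \right)} + m{\left(11 \right)}\right)^{2} = \left(\frac{-4 + \frac{1}{4 + 1}}{4 + 1} - \frac{4}{10 + 5 \cdot 11}\right)^{2} = \left(\frac{-4 + \frac{1}{5}}{5} - \frac{4}{10 + 55}\right)^{2} = \left(\frac{-4 + \frac{1}{5}}{5} - \frac{4}{65}\right)^{2} = \left(\frac{1}{5} \left(- \frac{19}{5}\right) - \frac{4}{65}\right)^{2} = \left(- \frac{19}{25} - \frac{4}{65}\right)^{2} = \left(- \frac{267}{325}\right)^{2} = \frac{71289}{105625}$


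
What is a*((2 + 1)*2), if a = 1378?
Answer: 8268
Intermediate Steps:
a*((2 + 1)*2) = 1378*((2 + 1)*2) = 1378*(3*2) = 1378*6 = 8268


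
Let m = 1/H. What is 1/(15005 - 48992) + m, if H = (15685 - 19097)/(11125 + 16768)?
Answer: -948002803/115963644 ≈ -8.1750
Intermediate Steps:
H = -3412/27893 ≈ -0.12232
m = -27893/3412 (m = 1/(-3412/27893) = -27893/3412 ≈ -8.1750)
1/(15005 - 48992) + m = 1/(15005 - 48992) - 27893/3412 = 1/(-33987) - 27893/3412 = -1/33987 - 27893/3412 = -948002803/115963644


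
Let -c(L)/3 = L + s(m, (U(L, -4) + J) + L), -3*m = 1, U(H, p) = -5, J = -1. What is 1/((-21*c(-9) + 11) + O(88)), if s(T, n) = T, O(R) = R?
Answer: -1/489 ≈ -0.0020450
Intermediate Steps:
m = -⅓ (m = -⅓*1 = -⅓ ≈ -0.33333)
c(L) = 1 - 3*L (c(L) = -3*(L - ⅓) = -3*(-⅓ + L) = 1 - 3*L)
1/((-21*c(-9) + 11) + O(88)) = 1/((-21*(1 - 3*(-9)) + 11) + 88) = 1/((-21*(1 + 27) + 11) + 88) = 1/((-21*28 + 11) + 88) = 1/((-588 + 11) + 88) = 1/(-577 + 88) = 1/(-489) = -1/489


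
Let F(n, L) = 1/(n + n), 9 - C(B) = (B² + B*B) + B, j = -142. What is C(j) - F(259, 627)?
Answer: -20811687/518 ≈ -40177.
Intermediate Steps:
C(B) = 9 - B - 2*B² (C(B) = 9 - ((B² + B*B) + B) = 9 - ((B² + B²) + B) = 9 - (2*B² + B) = 9 - (B + 2*B²) = 9 + (-B - 2*B²) = 9 - B - 2*B²)
F(n, L) = 1/(2*n)
C(j) - F(259, 627) = (9 - 1*(-142) - 2*(-142)²) - 1/(2*259) = (9 + 142 - 2*20164) - 1/(2*259) = (9 + 142 - 40328) - 1*1/518 = -40177 - 1/518 = -20811687/518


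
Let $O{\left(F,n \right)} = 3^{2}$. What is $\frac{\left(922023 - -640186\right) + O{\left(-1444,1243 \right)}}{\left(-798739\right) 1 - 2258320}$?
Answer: $- \frac{1562218}{3057059} \approx -0.51102$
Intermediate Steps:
$O{\left(F,n \right)} = 9$
$\frac{\left(922023 - -640186\right) + O{\left(-1444,1243 \right)}}{\left(-798739\right) 1 - 2258320} = \frac{\left(922023 - -640186\right) + 9}{\left(-798739\right) 1 - 2258320} = \frac{\left(922023 + 640186\right) + 9}{-798739 - 2258320} = \frac{1562209 + 9}{-3057059} = 1562218 \left(- \frac{1}{3057059}\right) = - \frac{1562218}{3057059}$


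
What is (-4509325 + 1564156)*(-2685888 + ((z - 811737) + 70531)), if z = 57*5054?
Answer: 9244932613704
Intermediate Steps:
z = 288078
(-4509325 + 1564156)*(-2685888 + ((z - 811737) + 70531)) = (-4509325 + 1564156)*(-2685888 + ((288078 - 811737) + 70531)) = -2945169*(-2685888 + (-523659 + 70531)) = -2945169*(-2685888 - 453128) = -2945169*(-3139016) = 9244932613704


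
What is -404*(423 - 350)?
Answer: -29492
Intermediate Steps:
-404*(423 - 350) = -404*73 = -29492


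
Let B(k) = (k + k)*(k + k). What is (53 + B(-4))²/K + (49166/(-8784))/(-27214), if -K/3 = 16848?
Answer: -265135/979704 ≈ -0.27063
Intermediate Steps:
K = -50544 (K = -3*16848 = -50544)
B(k) = 4*k² (B(k) = (2*k)*(2*k) = 4*k²)
(53 + B(-4))²/K + (49166/(-8784))/(-27214) = (53 + 4*(-4)²)²/(-50544) + (49166/(-8784))/(-27214) = (53 + 4*16)²*(-1/50544) + (49166*(-1/8784))*(-1/27214) = (53 + 64)²*(-1/50544) - 403/72*(-1/27214) = 117²*(-1/50544) + 403/1959408 = 13689*(-1/50544) + 403/1959408 = -13/48 + 403/1959408 = -265135/979704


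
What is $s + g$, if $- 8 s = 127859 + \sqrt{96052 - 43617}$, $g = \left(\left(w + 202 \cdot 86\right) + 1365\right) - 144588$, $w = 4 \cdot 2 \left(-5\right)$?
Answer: $- \frac{1134987}{8} - \frac{\sqrt{52435}}{8} \approx -1.419 \cdot 10^{5}$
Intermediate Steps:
$w = -40$ ($w = 8 \left(-5\right) = -40$)
$g = -125891$ ($g = \left(\left(-40 + 202 \cdot 86\right) + 1365\right) - 144588 = \left(\left(-40 + 17372\right) + 1365\right) - 144588 = \left(17332 + 1365\right) - 144588 = 18697 - 144588 = -125891$)
$s = - \frac{127859}{8} - \frac{\sqrt{52435}}{8}$ ($s = - \frac{127859 + \sqrt{96052 - 43617}}{8} = - \frac{127859 + \sqrt{52435}}{8} = - \frac{127859}{8} - \frac{\sqrt{52435}}{8} \approx -16011.0$)
$s + g = \left(- \frac{127859}{8} - \frac{\sqrt{52435}}{8}\right) - 125891 = - \frac{1134987}{8} - \frac{\sqrt{52435}}{8}$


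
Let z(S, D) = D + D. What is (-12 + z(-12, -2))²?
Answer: 256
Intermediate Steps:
z(S, D) = 2*D
(-12 + z(-12, -2))² = (-12 + 2*(-2))² = (-12 - 4)² = (-16)² = 256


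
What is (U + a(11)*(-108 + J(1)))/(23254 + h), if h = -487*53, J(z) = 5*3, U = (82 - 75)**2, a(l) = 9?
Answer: 788/2557 ≈ 0.30817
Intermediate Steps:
U = 49 (U = 7**2 = 49)
J(z) = 15
h = -25811
(U + a(11)*(-108 + J(1)))/(23254 + h) = (49 + 9*(-108 + 15))/(23254 - 25811) = (49 + 9*(-93))/(-2557) = (49 - 837)*(-1/2557) = -788*(-1/2557) = 788/2557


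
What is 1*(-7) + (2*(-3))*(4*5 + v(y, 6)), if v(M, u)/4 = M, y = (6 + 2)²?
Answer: -1663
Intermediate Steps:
y = 64 (y = 8² = 64)
v(M, u) = 4*M
1*(-7) + (2*(-3))*(4*5 + v(y, 6)) = 1*(-7) + (2*(-3))*(4*5 + 4*64) = -7 - 6*(20 + 256) = -7 - 6*276 = -7 - 1656 = -1663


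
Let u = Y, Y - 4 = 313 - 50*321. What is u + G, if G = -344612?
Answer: -360345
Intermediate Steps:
Y = -15733 (Y = 4 + (313 - 50*321) = 4 + (313 - 16050) = 4 - 15737 = -15733)
u = -15733
u + G = -15733 - 344612 = -360345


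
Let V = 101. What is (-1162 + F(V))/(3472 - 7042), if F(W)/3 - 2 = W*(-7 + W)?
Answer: -13663/1785 ≈ -7.6543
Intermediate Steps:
F(W) = 6 + 3*W*(-7 + W) (F(W) = 6 + 3*(W*(-7 + W)) = 6 + 3*W*(-7 + W))
(-1162 + F(V))/(3472 - 7042) = (-1162 + (6 - 21*101 + 3*101²))/(3472 - 7042) = (-1162 + (6 - 2121 + 3*10201))/(-3570) = (-1162 + (6 - 2121 + 30603))*(-1/3570) = (-1162 + 28488)*(-1/3570) = 27326*(-1/3570) = -13663/1785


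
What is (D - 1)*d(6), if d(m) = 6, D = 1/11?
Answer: -60/11 ≈ -5.4545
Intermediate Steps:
D = 1/11 ≈ 0.090909
(D - 1)*d(6) = (1/11 - 1)*6 = -10/11*6 = -60/11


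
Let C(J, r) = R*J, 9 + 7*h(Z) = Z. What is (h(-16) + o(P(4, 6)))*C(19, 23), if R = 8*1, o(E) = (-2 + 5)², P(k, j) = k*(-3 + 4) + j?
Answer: 5776/7 ≈ 825.14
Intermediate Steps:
h(Z) = -9/7 + Z/7
P(k, j) = j + k (P(k, j) = k*1 + j = k + j = j + k)
o(E) = 9 (o(E) = 3² = 9)
R = 8
C(J, r) = 8*J
(h(-16) + o(P(4, 6)))*C(19, 23) = ((-9/7 + (⅐)*(-16)) + 9)*(8*19) = ((-9/7 - 16/7) + 9)*152 = (-25/7 + 9)*152 = (38/7)*152 = 5776/7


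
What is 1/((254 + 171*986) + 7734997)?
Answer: 1/7903857 ≈ 1.2652e-7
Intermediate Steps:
1/((254 + 171*986) + 7734997) = 1/((254 + 168606) + 7734997) = 1/(168860 + 7734997) = 1/7903857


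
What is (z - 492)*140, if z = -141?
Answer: -88620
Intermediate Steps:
(z - 492)*140 = (-141 - 492)*140 = -633*140 = -88620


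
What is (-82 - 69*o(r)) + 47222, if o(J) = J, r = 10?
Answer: 46450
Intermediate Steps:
(-82 - 69*o(r)) + 47222 = (-82 - 69*10) + 47222 = (-82 - 690) + 47222 = -772 + 47222 = 46450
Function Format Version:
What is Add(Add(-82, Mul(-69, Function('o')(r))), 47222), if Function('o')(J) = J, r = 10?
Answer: 46450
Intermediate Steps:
Add(Add(-82, Mul(-69, Function('o')(r))), 47222) = Add(Add(-82, Mul(-69, 10)), 47222) = Add(Add(-82, -690), 47222) = Add(-772, 47222) = 46450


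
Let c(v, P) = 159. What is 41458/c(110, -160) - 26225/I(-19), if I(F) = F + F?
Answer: 5745179/6042 ≈ 950.87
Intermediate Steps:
I(F) = 2*F
41458/c(110, -160) - 26225/I(-19) = 41458/159 - 26225/(2*(-19)) = 41458*(1/159) - 26225/(-38) = 41458/159 - 26225*(-1/38) = 41458/159 + 26225/38 = 5745179/6042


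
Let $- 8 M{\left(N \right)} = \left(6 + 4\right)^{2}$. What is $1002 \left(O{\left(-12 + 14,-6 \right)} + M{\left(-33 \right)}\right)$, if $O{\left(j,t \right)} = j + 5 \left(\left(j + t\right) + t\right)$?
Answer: $-60621$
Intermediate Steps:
$O{\left(j,t \right)} = 6 j + 10 t$ ($O{\left(j,t \right)} = j + 5 \left(j + 2 t\right) = j + \left(5 j + 10 t\right) = 6 j + 10 t$)
$M{\left(N \right)} = - \frac{25}{2}$ ($M{\left(N \right)} = - \frac{\left(6 + 4\right)^{2}}{8} = - \frac{10^{2}}{8} = \left(- \frac{1}{8}\right) 100 = - \frac{25}{2}$)
$1002 \left(O{\left(-12 + 14,-6 \right)} + M{\left(-33 \right)}\right) = 1002 \left(\left(6 \left(-12 + 14\right) + 10 \left(-6\right)\right) - \frac{25}{2}\right) = 1002 \left(\left(6 \cdot 2 - 60\right) - \frac{25}{2}\right) = 1002 \left(\left(12 - 60\right) - \frac{25}{2}\right) = 1002 \left(-48 - \frac{25}{2}\right) = 1002 \left(- \frac{121}{2}\right) = -60621$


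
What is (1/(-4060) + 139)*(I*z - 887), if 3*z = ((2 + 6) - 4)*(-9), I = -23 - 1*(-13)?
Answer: -432848013/4060 ≈ -1.0661e+5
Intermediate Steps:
I = -10 (I = -23 + 13 = -10)
z = -12 (z = (((2 + 6) - 4)*(-9))/3 = ((8 - 4)*(-9))/3 = (4*(-9))/3 = (⅓)*(-36) = -12)
(1/(-4060) + 139)*(I*z - 887) = (1/(-4060) + 139)*(-10*(-12) - 887) = (-1/4060 + 139)*(120 - 887) = (564339/4060)*(-767) = -432848013/4060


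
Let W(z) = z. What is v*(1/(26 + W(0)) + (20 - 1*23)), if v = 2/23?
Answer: -77/299 ≈ -0.25752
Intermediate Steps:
v = 2/23 (v = 2*(1/23) = 2/23 ≈ 0.086957)
v*(1/(26 + W(0)) + (20 - 1*23)) = 2*(1/(26 + 0) + (20 - 1*23))/23 = 2*(1/26 + (20 - 23))/23 = 2*(1/26 - 3)/23 = (2/23)*(-77/26) = -77/299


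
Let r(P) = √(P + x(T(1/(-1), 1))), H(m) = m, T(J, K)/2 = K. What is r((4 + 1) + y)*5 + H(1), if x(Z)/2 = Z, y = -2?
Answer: 1 + 5*√7 ≈ 14.229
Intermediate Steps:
T(J, K) = 2*K
x(Z) = 2*Z
r(P) = √(4 + P) (r(P) = √(P + 2*(2*1)) = √(P + 2*2) = √(P + 4) = √(4 + P))
r((4 + 1) + y)*5 + H(1) = √(4 + ((4 + 1) - 2))*5 + 1 = √(4 + (5 - 2))*5 + 1 = √(4 + 3)*5 + 1 = √7*5 + 1 = 5*√7 + 1 = 1 + 5*√7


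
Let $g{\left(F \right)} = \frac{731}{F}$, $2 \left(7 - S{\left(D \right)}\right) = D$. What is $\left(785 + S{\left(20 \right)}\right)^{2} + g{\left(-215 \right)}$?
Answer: $\frac{3057603}{5} \approx 6.1152 \cdot 10^{5}$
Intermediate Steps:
$S{\left(D \right)} = 7 - \frac{D}{2}$
$\left(785 + S{\left(20 \right)}\right)^{2} + g{\left(-215 \right)} = \left(785 + \left(7 - 10\right)\right)^{2} + \frac{731}{-215} = \left(785 + \left(7 - 10\right)\right)^{2} + 731 \left(- \frac{1}{215}\right) = \left(785 - 3\right)^{2} - \frac{17}{5} = 782^{2} - \frac{17}{5} = 611524 - \frac{17}{5} = \frac{3057603}{5}$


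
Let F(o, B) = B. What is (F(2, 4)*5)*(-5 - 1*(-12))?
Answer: 140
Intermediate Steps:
(F(2, 4)*5)*(-5 - 1*(-12)) = (4*5)*(-5 - 1*(-12)) = 20*(-5 + 12) = 20*7 = 140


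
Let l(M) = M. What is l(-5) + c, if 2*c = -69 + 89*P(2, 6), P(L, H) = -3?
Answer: -173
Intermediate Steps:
c = -168 (c = (-69 + 89*(-3))/2 = (-69 - 267)/2 = (½)*(-336) = -168)
l(-5) + c = -5 - 168 = -173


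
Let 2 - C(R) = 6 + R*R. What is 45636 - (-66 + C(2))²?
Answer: 40160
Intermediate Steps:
C(R) = -4 - R² (C(R) = 2 - (6 + R*R) = 2 - (6 + R²) = 2 + (-6 - R²) = -4 - R²)
45636 - (-66 + C(2))² = 45636 - (-66 + (-4 - 1*2²))² = 45636 - (-66 + (-4 - 1*4))² = 45636 - (-66 + (-4 - 4))² = 45636 - (-66 - 8)² = 45636 - 1*(-74)² = 45636 - 1*5476 = 45636 - 5476 = 40160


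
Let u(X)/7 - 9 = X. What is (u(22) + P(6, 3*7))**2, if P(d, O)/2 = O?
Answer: 67081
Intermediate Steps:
P(d, O) = 2*O
u(X) = 63 + 7*X
(u(22) + P(6, 3*7))**2 = ((63 + 7*22) + 2*(3*7))**2 = ((63 + 154) + 2*21)**2 = (217 + 42)**2 = 259**2 = 67081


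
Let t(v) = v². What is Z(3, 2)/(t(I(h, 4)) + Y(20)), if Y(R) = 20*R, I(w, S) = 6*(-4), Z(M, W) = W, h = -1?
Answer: 1/488 ≈ 0.0020492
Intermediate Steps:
I(w, S) = -24
Z(3, 2)/(t(I(h, 4)) + Y(20)) = 2/((-24)² + 20*20) = 2/(576 + 400) = 2/976 = (1/976)*2 = 1/488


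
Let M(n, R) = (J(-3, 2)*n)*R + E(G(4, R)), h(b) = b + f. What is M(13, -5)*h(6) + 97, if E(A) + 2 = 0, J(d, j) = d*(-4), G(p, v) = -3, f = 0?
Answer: -4595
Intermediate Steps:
J(d, j) = -4*d
E(A) = -2 (E(A) = -2 + 0 = -2)
h(b) = b (h(b) = b + 0 = b)
M(n, R) = -2 + 12*R*n (M(n, R) = ((-4*(-3))*n)*R - 2 = (12*n)*R - 2 = 12*R*n - 2 = -2 + 12*R*n)
M(13, -5)*h(6) + 97 = (-2 + 12*(-5)*13)*6 + 97 = (-2 - 780)*6 + 97 = -782*6 + 97 = -4692 + 97 = -4595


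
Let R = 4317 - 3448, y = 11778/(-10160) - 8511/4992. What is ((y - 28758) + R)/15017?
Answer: -29471659367/15867562880 ≈ -1.8574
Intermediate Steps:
y = -3026407/1056640 (y = 11778*(-1/10160) - 8511*1/4992 = -5889/5080 - 2837/1664 = -3026407/1056640 ≈ -2.8642)
R = 869
((y - 28758) + R)/15017 = ((-3026407/1056640 - 28758) + 869)/15017 = (-30389879527/1056640 + 869)*(1/15017) = -29471659367/1056640*1/15017 = -29471659367/15867562880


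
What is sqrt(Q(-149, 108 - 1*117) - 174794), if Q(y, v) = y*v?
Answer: I*sqrt(173453) ≈ 416.48*I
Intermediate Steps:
Q(y, v) = v*y
sqrt(Q(-149, 108 - 1*117) - 174794) = sqrt((108 - 1*117)*(-149) - 174794) = sqrt((108 - 117)*(-149) - 174794) = sqrt(-9*(-149) - 174794) = sqrt(1341 - 174794) = sqrt(-173453) = I*sqrt(173453)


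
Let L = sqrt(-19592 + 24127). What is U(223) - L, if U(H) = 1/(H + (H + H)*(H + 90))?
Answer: 1/139821 - sqrt(4535) ≈ -67.342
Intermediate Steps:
L = sqrt(4535) ≈ 67.342
U(H) = 1/(H + 2*H*(90 + H)) (U(H) = 1/(H + (2*H)*(90 + H)) = 1/(H + 2*H*(90 + H)))
U(223) - L = 1/(223*(181 + 2*223)) - sqrt(4535) = 1/(223*(181 + 446)) - sqrt(4535) = (1/223)/627 - sqrt(4535) = (1/223)*(1/627) - sqrt(4535) = 1/139821 - sqrt(4535)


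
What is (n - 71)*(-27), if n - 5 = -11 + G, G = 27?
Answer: 1350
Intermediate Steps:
n = 21 (n = 5 + (-11 + 27) = 5 + 16 = 21)
(n - 71)*(-27) = (21 - 71)*(-27) = -50*(-27) = 1350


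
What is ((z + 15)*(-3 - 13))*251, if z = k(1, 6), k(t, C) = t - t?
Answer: -60240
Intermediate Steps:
k(t, C) = 0
z = 0
((z + 15)*(-3 - 13))*251 = ((0 + 15)*(-3 - 13))*251 = (15*(-16))*251 = -240*251 = -60240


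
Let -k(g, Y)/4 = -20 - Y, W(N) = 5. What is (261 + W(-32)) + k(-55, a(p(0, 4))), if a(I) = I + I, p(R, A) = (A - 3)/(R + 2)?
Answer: 350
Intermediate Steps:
p(R, A) = (-3 + A)/(2 + R)
a(I) = 2*I
k(g, Y) = 80 + 4*Y (k(g, Y) = -4*(-20 - Y) = 80 + 4*Y)
(261 + W(-32)) + k(-55, a(p(0, 4))) = (261 + 5) + (80 + 4*(2*((-3 + 4)/(2 + 0)))) = 266 + (80 + 4*(2*(1/2))) = 266 + (80 + 4*(2*((½)*1))) = 266 + (80 + 4*(2*(½))) = 266 + (80 + 4*1) = 266 + (80 + 4) = 266 + 84 = 350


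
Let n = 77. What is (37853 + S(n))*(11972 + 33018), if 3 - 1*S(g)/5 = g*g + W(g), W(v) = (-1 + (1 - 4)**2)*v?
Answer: 231383570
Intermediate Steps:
W(v) = 8*v (W(v) = (-1 + (-3)**2)*v = (-1 + 9)*v = 8*v)
S(g) = 15 - 40*g - 5*g**2 (S(g) = 15 - 5*(g*g + 8*g) = 15 - 5*(g**2 + 8*g) = 15 + (-40*g - 5*g**2) = 15 - 40*g - 5*g**2)
(37853 + S(n))*(11972 + 33018) = (37853 + (15 - 40*77 - 5*77**2))*(11972 + 33018) = (37853 + (15 - 3080 - 5*5929))*44990 = (37853 + (15 - 3080 - 29645))*44990 = (37853 - 32710)*44990 = 5143*44990 = 231383570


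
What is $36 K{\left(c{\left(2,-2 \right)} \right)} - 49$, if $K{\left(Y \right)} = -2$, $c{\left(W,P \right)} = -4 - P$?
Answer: $-121$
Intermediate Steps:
$36 K{\left(c{\left(2,-2 \right)} \right)} - 49 = 36 \left(-2\right) - 49 = -72 - 49 = -121$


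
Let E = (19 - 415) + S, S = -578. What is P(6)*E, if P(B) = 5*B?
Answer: -29220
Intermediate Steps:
E = -974 (E = (19 - 415) - 578 = -396 - 578 = -974)
P(6)*E = (5*6)*(-974) = 30*(-974) = -29220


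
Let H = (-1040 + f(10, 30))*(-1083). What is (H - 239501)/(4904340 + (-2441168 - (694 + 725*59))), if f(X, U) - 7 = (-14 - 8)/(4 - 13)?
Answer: 2629772/7259109 ≈ 0.36227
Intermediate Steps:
f(X, U) = 85/9 (f(X, U) = 7 + (-14 - 8)/(4 - 13) = 7 - 22/(-9) = 7 - 22*(-1/9) = 7 + 22/9 = 85/9)
H = 3348275/3 (H = (-1040 + 85/9)*(-1083) = -9275/9*(-1083) = 3348275/3 ≈ 1.1161e+6)
(H - 239501)/(4904340 + (-2441168 - (694 + 725*59))) = (3348275/3 - 239501)/(4904340 + (-2441168 - (694 + 725*59))) = 2629772/(3*(4904340 + (-2441168 - (694 + 42775)))) = 2629772/(3*(4904340 + (-2441168 - 1*43469))) = 2629772/(3*(4904340 + (-2441168 - 43469))) = 2629772/(3*(4904340 - 2484637)) = (2629772/3)/2419703 = (2629772/3)*(1/2419703) = 2629772/7259109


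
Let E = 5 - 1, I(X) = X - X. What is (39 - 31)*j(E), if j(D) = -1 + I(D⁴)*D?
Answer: -8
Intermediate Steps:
I(X) = 0
E = 4
j(D) = -1 (j(D) = -1 + 0*D = -1 + 0 = -1)
(39 - 31)*j(E) = (39 - 31)*(-1) = 8*(-1) = -8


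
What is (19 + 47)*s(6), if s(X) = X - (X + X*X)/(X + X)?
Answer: 165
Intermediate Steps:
s(X) = X - (X + X²)/(2*X)
(19 + 47)*s(6) = (19 + 47)*(-½ + (½)*6) = 66*(-½ + 3) = 66*(5/2) = 165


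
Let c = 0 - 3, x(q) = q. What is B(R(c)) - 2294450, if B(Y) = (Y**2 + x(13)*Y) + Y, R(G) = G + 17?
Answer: -2294058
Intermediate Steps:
c = -3
R(G) = 17 + G
B(Y) = Y**2 + 14*Y (B(Y) = (Y**2 + 13*Y) + Y = Y**2 + 14*Y)
B(R(c)) - 2294450 = (17 - 3)*(14 + (17 - 3)) - 2294450 = 14*(14 + 14) - 2294450 = 14*28 - 2294450 = 392 - 2294450 = -2294058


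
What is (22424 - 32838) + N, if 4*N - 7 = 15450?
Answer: -26199/4 ≈ -6549.8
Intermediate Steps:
N = 15457/4 (N = 7/4 + (1/4)*15450 = 7/4 + 7725/2 = 15457/4 ≈ 3864.3)
(22424 - 32838) + N = (22424 - 32838) + 15457/4 = -10414 + 15457/4 = -26199/4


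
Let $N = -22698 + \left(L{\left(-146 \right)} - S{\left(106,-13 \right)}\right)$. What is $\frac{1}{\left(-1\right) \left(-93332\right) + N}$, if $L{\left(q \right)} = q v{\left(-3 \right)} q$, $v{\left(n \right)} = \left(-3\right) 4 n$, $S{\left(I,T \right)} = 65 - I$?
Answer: $\frac{1}{838051} \approx 1.1932 \cdot 10^{-6}$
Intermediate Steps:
$v{\left(n \right)} = - 12 n$
$L{\left(q \right)} = 36 q^{2}$ ($L{\left(q \right)} = q \left(\left(-12\right) \left(-3\right)\right) q = q 36 q = 36 q q = 36 q^{2}$)
$N = 744719$ ($N = -22698 - \left(65 - 767376 - 106\right) = -22698 + \left(36 \cdot 21316 - \left(65 - 106\right)\right) = -22698 + \left(767376 - -41\right) = -22698 + \left(767376 + 41\right) = -22698 + 767417 = 744719$)
$\frac{1}{\left(-1\right) \left(-93332\right) + N} = \frac{1}{\left(-1\right) \left(-93332\right) + 744719} = \frac{1}{93332 + 744719} = \frac{1}{838051}$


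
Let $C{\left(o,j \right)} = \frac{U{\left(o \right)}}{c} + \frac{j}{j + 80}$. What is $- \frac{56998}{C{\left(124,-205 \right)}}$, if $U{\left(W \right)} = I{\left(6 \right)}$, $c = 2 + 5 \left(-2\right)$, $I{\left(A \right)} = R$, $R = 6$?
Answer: $- \frac{5699800}{89} \approx -64043.0$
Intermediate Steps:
$I{\left(A \right)} = 6$
$c = -8$ ($c = 2 - 10 = -8$)
$U{\left(W \right)} = 6$
$C{\left(o,j \right)} = - \frac{3}{4} + \frac{j}{80 + j}$ ($C{\left(o,j \right)} = \frac{6}{-8} + \frac{j}{j + 80} = 6 \left(- \frac{1}{8}\right) + \frac{j}{80 + j} = - \frac{3}{4} + \frac{j}{80 + j}$)
$- \frac{56998}{C{\left(124,-205 \right)}} = - \frac{56998}{\frac{1}{4} \frac{1}{80 - 205} \left(-240 - 205\right)} = - \frac{56998}{\frac{1}{4} \frac{1}{-125} \left(-445\right)} = - \frac{56998}{\frac{1}{4} \left(- \frac{1}{125}\right) \left(-445\right)} = - \frac{56998}{\frac{89}{100}} = \left(-56998\right) \frac{100}{89} = - \frac{5699800}{89}$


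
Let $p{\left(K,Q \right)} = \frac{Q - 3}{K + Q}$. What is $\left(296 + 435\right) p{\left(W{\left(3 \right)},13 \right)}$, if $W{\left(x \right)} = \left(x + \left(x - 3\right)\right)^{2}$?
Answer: $\frac{3655}{11} \approx 332.27$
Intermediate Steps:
$W{\left(x \right)} = \left(-3 + 2 x\right)^{2}$ ($W{\left(x \right)} = \left(x + \left(-3 + x\right)\right)^{2} = \left(-3 + 2 x\right)^{2}$)
$p{\left(K,Q \right)} = \frac{-3 + Q}{K + Q}$
$\left(296 + 435\right) p{\left(W{\left(3 \right)},13 \right)} = \left(296 + 435\right) \frac{-3 + 13}{\left(-3 + 2 \cdot 3\right)^{2} + 13} = 731 \frac{1}{\left(-3 + 6\right)^{2} + 13} \cdot 10 = 731 \frac{1}{3^{2} + 13} \cdot 10 = 731 \frac{1}{9 + 13} \cdot 10 = 731 \cdot \frac{1}{22} \cdot 10 = 731 \cdot \frac{5}{11} = \frac{3655}{11}$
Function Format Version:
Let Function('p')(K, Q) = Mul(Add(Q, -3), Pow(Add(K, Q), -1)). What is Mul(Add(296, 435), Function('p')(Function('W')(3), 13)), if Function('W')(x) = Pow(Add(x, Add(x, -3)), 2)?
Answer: Rational(3655, 11) ≈ 332.27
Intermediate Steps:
Function('W')(x) = Pow(Add(-3, Mul(2, x)), 2) (Function('W')(x) = Pow(Add(x, Add(-3, x)), 2) = Pow(Add(-3, Mul(2, x)), 2))
Function('p')(K, Q) = Mul(Pow(Add(K, Q), -1), Add(-3, Q)) (Function('p')(K, Q) = Mul(Add(-3, Q), Pow(Add(K, Q), -1)) = Mul(Pow(Add(K, Q), -1), Add(-3, Q)))
Mul(Add(296, 435), Function('p')(Function('W')(3), 13)) = Mul(Add(296, 435), Mul(Pow(Add(Pow(Add(-3, Mul(2, 3)), 2), 13), -1), Add(-3, 13))) = Mul(731, Mul(Pow(Add(Pow(Add(-3, 6), 2), 13), -1), 10)) = Mul(731, Mul(Pow(Add(Pow(3, 2), 13), -1), 10)) = Mul(731, Mul(Pow(Add(9, 13), -1), 10)) = Mul(731, Mul(Pow(22, -1), 10)) = Mul(731, Mul(Rational(1, 22), 10)) = Mul(731, Rational(5, 11)) = Rational(3655, 11)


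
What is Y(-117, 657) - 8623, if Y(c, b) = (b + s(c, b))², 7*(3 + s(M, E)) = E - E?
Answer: 419093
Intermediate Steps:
s(M, E) = -3 (s(M, E) = -3 + (E - E)/7 = -3 + (⅐)*0 = -3 + 0 = -3)
Y(c, b) = (-3 + b)² (Y(c, b) = (b - 3)² = (-3 + b)²)
Y(-117, 657) - 8623 = (-3 + 657)² - 8623 = 654² - 8623 = 427716 - 8623 = 419093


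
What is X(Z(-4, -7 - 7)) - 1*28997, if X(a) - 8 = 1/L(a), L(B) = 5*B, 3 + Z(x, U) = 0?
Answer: -434836/15 ≈ -28989.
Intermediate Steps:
Z(x, U) = -3 (Z(x, U) = -3 + 0 = -3)
X(a) = 8 + 1/(5*a)
X(Z(-4, -7 - 7)) - 1*28997 = (8 + (⅕)/(-3)) - 1*28997 = (8 + (⅕)*(-⅓)) - 28997 = (8 - 1/15) - 28997 = 119/15 - 28997 = -434836/15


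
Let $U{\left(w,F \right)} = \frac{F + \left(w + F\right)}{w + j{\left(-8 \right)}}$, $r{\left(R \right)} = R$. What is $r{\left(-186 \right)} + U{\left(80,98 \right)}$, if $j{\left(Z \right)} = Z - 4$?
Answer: $- \frac{3093}{17} \approx -181.94$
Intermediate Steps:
$j{\left(Z \right)} = -4 + Z$ ($j{\left(Z \right)} = Z - 4 = -4 + Z$)
$U{\left(w,F \right)} = \frac{w + 2 F}{-12 + w}$ ($U{\left(w,F \right)} = \frac{F + \left(w + F\right)}{w - 12} = \frac{F + \left(F + w\right)}{w - 12} = \frac{w + 2 F}{-12 + w}$)
$r{\left(-186 \right)} + U{\left(80,98 \right)} = -186 + \frac{80 + 2 \cdot 98}{-12 + 80} = -186 + \frac{80 + 196}{68} = -186 + \frac{1}{68} \cdot 276 = -186 + \frac{69}{17} = - \frac{3093}{17}$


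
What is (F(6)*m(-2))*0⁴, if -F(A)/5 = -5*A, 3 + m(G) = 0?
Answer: 0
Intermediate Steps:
m(G) = -3 (m(G) = -3 + 0 = -3)
F(A) = 25*A (F(A) = -(-25)*A = 25*A)
(F(6)*m(-2))*0⁴ = ((25*6)*(-3))*0⁴ = (150*(-3))*0 = -450*0 = 0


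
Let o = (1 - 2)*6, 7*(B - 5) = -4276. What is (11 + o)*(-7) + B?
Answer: -4486/7 ≈ -640.86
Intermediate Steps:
B = -4241/7 (B = 5 + (1/7)*(-4276) = 5 - 4276/7 = -4241/7 ≈ -605.86)
o = -6 (o = -1*6 = -6)
(11 + o)*(-7) + B = (11 - 6)*(-7) - 4241/7 = 5*(-7) - 4241/7 = -35 - 4241/7 = -4486/7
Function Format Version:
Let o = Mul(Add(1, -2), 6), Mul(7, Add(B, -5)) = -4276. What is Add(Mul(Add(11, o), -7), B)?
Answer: Rational(-4486, 7) ≈ -640.86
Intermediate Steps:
B = Rational(-4241, 7) (B = Add(5, Mul(Rational(1, 7), -4276)) = Add(5, Rational(-4276, 7)) = Rational(-4241, 7) ≈ -605.86)
o = -6 (o = Mul(-1, 6) = -6)
Add(Mul(Add(11, o), -7), B) = Add(Mul(Add(11, -6), -7), Rational(-4241, 7)) = Add(Mul(5, -7), Rational(-4241, 7)) = Add(-35, Rational(-4241, 7)) = Rational(-4486, 7)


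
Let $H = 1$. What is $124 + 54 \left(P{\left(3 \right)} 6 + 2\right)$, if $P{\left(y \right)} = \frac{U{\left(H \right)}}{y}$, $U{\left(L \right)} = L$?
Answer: $340$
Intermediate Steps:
$P{\left(y \right)} = \frac{1}{y}$ ($P{\left(y \right)} = 1 \frac{1}{y} = \frac{1}{y}$)
$124 + 54 \left(P{\left(3 \right)} 6 + 2\right) = 124 + 54 \left(\frac{1}{3} \cdot 6 + 2\right) = 124 + 54 \left(2 + 2\right) = 124 + 54 \cdot 4 = 124 + 216 = 340$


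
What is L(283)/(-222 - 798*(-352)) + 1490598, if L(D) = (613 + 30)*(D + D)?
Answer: 209186233495/140337 ≈ 1.4906e+6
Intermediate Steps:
L(D) = 1286*D (L(D) = 643*(2*D) = 1286*D)
L(283)/(-222 - 798*(-352)) + 1490598 = (1286*283)/(-222 - 798*(-352)) + 1490598 = 363938/(-222 + 280896) + 1490598 = 363938/280674 + 1490598 = 363938*(1/280674) + 1490598 = 181969/140337 + 1490598 = 209186233495/140337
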